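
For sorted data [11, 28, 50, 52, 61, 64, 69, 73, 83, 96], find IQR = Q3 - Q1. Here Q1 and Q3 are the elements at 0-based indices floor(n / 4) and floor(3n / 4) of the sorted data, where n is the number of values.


The data has n = 10 elements.
Q1 index = floor(10 / 4) = floor(2.5) = 2; Q3 index = floor(3 * 10 / 4) = floor(7.5) = 7
Q1 = element at index 2 = 50
Q3 = element at index 7 = 73
IQR = 73 - 50 = 23
Final answer: 23


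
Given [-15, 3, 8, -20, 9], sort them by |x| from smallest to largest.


Compute absolute values:
  |-15| = 15
  |3| = 3
  |8| = 8
  |-20| = 20
  |9| = 9
Absolute values in increasing order: 3 < 8 < 9 < 15 < 20
Listing the original numbers in that order gives the answer.
Final answer: [3, 8, 9, -15, -20]


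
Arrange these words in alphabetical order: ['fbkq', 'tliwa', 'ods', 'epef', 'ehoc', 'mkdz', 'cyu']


Compare strings character by character (the first differing letter decides):
  'cyu' < 'ehoc' since 'c' < 'e' at position 1
  'ehoc' < 'epef' since 'h' < 'p' at position 2
  'epef' < 'fbkq' since 'e' < 'f' at position 1
  'fbkq' < 'mkdz' since 'f' < 'm' at position 1
  'mkdz' < 'ods' since 'm' < 'o' at position 1
  'ods' < 'tliwa' since 'o' < 't' at position 1
Chaining these comparisons gives the alphabetical order.
Final answer: ['cyu', 'ehoc', 'epef', 'fbkq', 'mkdz', 'ods', 'tliwa']


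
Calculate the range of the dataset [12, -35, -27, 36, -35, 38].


Maximum value: 38
Minimum value: -35
Range = 38 - (-35) = 73
Final answer: 73


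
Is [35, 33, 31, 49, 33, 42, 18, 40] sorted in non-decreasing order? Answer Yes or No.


Check consecutive pairs:
  35 <= 33? False
  33 <= 31? False
  31 <= 49? True
  49 <= 33? False
  33 <= 42? True
  42 <= 18? False
  18 <= 40? True
4 consecutive pair(s) are out of order, so the list is not sorted.
Final answer: No


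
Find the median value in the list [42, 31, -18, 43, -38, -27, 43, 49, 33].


First, sort the list: [-38, -27, -18, 31, 33, 42, 43, 43, 49]
The list has 9 elements (odd count).
The middle index is 4 (0-based), and the element there is 33.
Final answer: 33


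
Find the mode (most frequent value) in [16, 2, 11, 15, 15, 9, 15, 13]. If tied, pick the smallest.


Count the frequency of each value:
  2 appears 1 time(s)
  9 appears 1 time(s)
  11 appears 1 time(s)
  13 appears 1 time(s)
  15 appears 3 time(s)
  16 appears 1 time(s)
Maximum frequency is 3.
Only 15 reaches that frequency, so it is the mode.
Final answer: 15


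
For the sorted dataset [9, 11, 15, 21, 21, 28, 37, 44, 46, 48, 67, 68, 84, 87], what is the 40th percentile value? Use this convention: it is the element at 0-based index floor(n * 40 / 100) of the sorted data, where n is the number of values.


The dataset has n = 14 elements.
Index = floor(14 * 40 / 100) = floor(560 / 100) = floor(5.6) = 5
Counting from index 0 in the sorted data, the element at index 5 is 28.
Final answer: 28


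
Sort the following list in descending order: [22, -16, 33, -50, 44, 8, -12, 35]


Original list: [22, -16, 33, -50, 44, 8, -12, 35]
Repeatedly take the largest remaining element:
  Remaining [22, -16, 33, -50, 44, 8, -12, 35] -> largest is 44
  Remaining [22, -16, 33, -50, 8, -12, 35] -> largest is 35
  Remaining [22, -16, 33, -50, 8, -12] -> largest is 33
  Remaining [22, -16, -50, 8, -12] -> largest is 22
  Remaining [-16, -50, 8, -12] -> largest is 8
  Remaining [-16, -50, -12] -> largest is -12
  Remaining [-16, -50] -> largest is -16
  Remaining [-50] -> largest is -50
Collecting the picks in order gives the descending list.
Final answer: [44, 35, 33, 22, 8, -12, -16, -50]


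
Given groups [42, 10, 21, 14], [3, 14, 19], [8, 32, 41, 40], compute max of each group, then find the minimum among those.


Find max of each group:
  Group 1: [42, 10, 21, 14] -> max = 42
  Group 2: [3, 14, 19] -> max = 19
  Group 3: [8, 32, 41, 40] -> max = 41
Maxes: [42, 19, 41]
Minimum of maxes = 19
Final answer: 19


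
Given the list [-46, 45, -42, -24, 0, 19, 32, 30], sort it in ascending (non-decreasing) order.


Original list: [-46, 45, -42, -24, 0, 19, 32, 30]
Repeatedly take the smallest remaining element:
  Remaining [-46, 45, -42, -24, 0, 19, 32, 30] -> smallest is -46
  Remaining [45, -42, -24, 0, 19, 32, 30] -> smallest is -42
  Remaining [45, -24, 0, 19, 32, 30] -> smallest is -24
  Remaining [45, 0, 19, 32, 30] -> smallest is 0
  Remaining [45, 19, 32, 30] -> smallest is 19
  Remaining [45, 32, 30] -> smallest is 30
  Remaining [45, 32] -> smallest is 32
  Remaining [45] -> smallest is 45
Collecting the picks in order gives the sorted list.
Final answer: [-46, -42, -24, 0, 19, 30, 32, 45]


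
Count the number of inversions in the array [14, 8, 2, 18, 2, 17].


For each element, count the later elements that are smaller than it:
  14 (index 0): smaller elements after it = [8, 2, 2] -> 3
  8 (index 1): smaller elements after it = [2, 2] -> 2
  2 (index 2): smaller elements after it = [] -> 0
  18 (index 3): smaller elements after it = [2, 17] -> 2
  2 (index 4): smaller elements after it = [] -> 0
Total inversions = 3 + 2 + 0 + 2 + 0 = 7
Final answer: 7


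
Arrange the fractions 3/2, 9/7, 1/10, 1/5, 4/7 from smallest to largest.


Convert to decimal for comparison:
  3/2 = 1.5
  9/7 = 1.2857
  1/10 = 0.1
  1/5 = 0.2
  4/7 = 0.5714
Decimals in increasing order: 0.1 < 0.2 < 0.5714 < 1.2857 < 1.5
Writing each back as its fraction gives the sorted order.
Final answer: 1/10, 1/5, 4/7, 9/7, 3/2


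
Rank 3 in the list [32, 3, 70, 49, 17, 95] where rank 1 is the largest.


Sort descending: [95, 70, 49, 32, 17, 3]
Find 3 in the sorted list.
3 is at position 6.
Final answer: 6


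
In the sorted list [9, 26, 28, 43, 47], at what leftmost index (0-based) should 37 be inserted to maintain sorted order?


List is sorted: [9, 26, 28, 43, 47]
We need the leftmost position where 37 can be inserted, i.e. the first index whose element is >= 37 (or the end of the list if none is).
Binary search with low=0, high=5 (0-based indices):
  low=0, high=5, mid=2: a[2]=28 < 37, so low = 3
  low=3, high=5, mid=4: a[4]=47 >= 37, so high = 4
  low=3, high=4, mid=3: a[3]=43 >= 37, so high = 3
Now low = high = 3, so the insertion index is 3.
Final answer: 3


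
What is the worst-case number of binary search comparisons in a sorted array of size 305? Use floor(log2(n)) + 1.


Binary search halves the search space each step.
Maximum comparisons = floor(log2(305)) + 1
log2(305) = 8.2527
floor(log2(305)) = 8, so 8 + 1 = 9
Final answer: 9


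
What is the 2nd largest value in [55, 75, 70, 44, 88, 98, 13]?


Sort descending: [98, 88, 75, 70, 55, 44, 13]
The 2nd element (1-indexed) is at index 1.
Value = 88
Final answer: 88


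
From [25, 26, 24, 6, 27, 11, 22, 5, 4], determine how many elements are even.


Check each element:
  25 is odd
  26 is even
  24 is even
  6 is even
  27 is odd
  11 is odd
  22 is even
  5 is odd
  4 is even
Evens: [26, 24, 6, 22, 4]
Count of evens = 5
Final answer: 5


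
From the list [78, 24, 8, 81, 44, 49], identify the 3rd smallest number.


Sort ascending: [8, 24, 44, 49, 78, 81]
The 3rd element (1-indexed) is at index 2.
Value = 44
Final answer: 44


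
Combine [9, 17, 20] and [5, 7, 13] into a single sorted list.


List A: [9, 17, 20]
List B: [5, 7, 13]
Repeatedly compare the front elements and take the smaller:
  9 vs 5 -> take 5
  9 vs 7 -> take 7
  9 vs 13 -> take 9
  17 vs 13 -> take 13
  B is exhausted; append the rest of A: [17, 20]
Final answer: [5, 7, 9, 13, 17, 20]


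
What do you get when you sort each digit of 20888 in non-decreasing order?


The number 20888 has digits: 2, 0, 8, 8, 8
Sorted: 0, 2, 8, 8, 8
Joining the sorted digits gives the result.
Final answer: 02888


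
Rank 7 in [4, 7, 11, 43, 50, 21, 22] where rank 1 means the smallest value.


Sort ascending: [4, 7, 11, 21, 22, 43, 50]
Find 7 in the sorted list.
7 is at position 2 (1-indexed).
Final answer: 2


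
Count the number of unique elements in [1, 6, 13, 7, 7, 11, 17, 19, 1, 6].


List all unique values:
Distinct values: [1, 6, 7, 11, 13, 17, 19]
Count = 7
Final answer: 7


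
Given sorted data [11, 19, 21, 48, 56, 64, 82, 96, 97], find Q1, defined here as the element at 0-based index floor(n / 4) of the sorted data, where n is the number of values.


The list has n = 9 elements.
Q1 index = floor(9 / 4) = floor(2.25) = 2
Counting from index 0 in the sorted data, the element at index 2 is 21.
Final answer: 21


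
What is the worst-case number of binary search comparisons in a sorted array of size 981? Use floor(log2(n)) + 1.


Binary search halves the search space each step.
Maximum comparisons = floor(log2(981)) + 1
log2(981) = 9.9381
floor(log2(981)) = 9, so 9 + 1 = 10
Final answer: 10


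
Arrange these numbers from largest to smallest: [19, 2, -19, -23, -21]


Original list: [19, 2, -19, -23, -21]
Repeatedly take the largest remaining element:
  Remaining [19, 2, -19, -23, -21] -> largest is 19
  Remaining [2, -19, -23, -21] -> largest is 2
  Remaining [-19, -23, -21] -> largest is -19
  Remaining [-23, -21] -> largest is -21
  Remaining [-23] -> largest is -23
Collecting the picks in order gives the descending list.
Final answer: [19, 2, -19, -21, -23]


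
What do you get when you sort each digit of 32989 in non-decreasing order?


The number 32989 has digits: 3, 2, 9, 8, 9
Sorted: 2, 3, 8, 9, 9
Joining the sorted digits gives the result.
Final answer: 23899


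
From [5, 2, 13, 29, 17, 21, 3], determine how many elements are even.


Check each element:
  5 is odd
  2 is even
  13 is odd
  29 is odd
  17 is odd
  21 is odd
  3 is odd
Evens: [2]
Count of evens = 1
Final answer: 1


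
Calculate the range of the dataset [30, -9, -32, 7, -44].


Maximum value: 30
Minimum value: -44
Range = 30 - (-44) = 74
Final answer: 74


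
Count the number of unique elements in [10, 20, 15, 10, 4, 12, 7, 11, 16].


List all unique values:
Distinct values: [4, 7, 10, 11, 12, 15, 16, 20]
Count = 8
Final answer: 8


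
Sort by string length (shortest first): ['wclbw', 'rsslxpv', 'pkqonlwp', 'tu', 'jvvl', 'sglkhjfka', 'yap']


Compute lengths:
  'wclbw' has length 5
  'rsslxpv' has length 7
  'pkqonlwp' has length 8
  'tu' has length 2
  'jvvl' has length 4
  'sglkhjfka' has length 9
  'yap' has length 3
Lengths in increasing order: 2 < 3 < 4 < 5 < 7 < 8 < 9
Listing the words in that order gives the answer.
Final answer: ['tu', 'yap', 'jvvl', 'wclbw', 'rsslxpv', 'pkqonlwp', 'sglkhjfka']


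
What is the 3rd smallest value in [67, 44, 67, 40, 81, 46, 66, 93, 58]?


Sort ascending: [40, 44, 46, 58, 66, 67, 67, 81, 93]
The 3rd element (1-indexed) is at index 2.
Value = 46
Final answer: 46


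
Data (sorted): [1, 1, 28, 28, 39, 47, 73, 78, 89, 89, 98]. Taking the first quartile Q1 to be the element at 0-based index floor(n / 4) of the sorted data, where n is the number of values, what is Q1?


The list has n = 11 elements.
Q1 index = floor(11 / 4) = floor(2.75) = 2
Counting from index 0 in the sorted data, the element at index 2 is 28.
Final answer: 28


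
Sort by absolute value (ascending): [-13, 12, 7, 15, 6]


Compute absolute values:
  |-13| = 13
  |12| = 12
  |7| = 7
  |15| = 15
  |6| = 6
Absolute values in increasing order: 6 < 7 < 12 < 13 < 15
Listing the original numbers in that order gives the answer.
Final answer: [6, 7, 12, -13, 15]


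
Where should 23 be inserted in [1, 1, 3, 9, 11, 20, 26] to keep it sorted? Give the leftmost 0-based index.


List is sorted: [1, 1, 3, 9, 11, 20, 26]
We need the leftmost position where 23 can be inserted, i.e. the first index whose element is >= 23 (or the end of the list if none is).
Binary search with low=0, high=7 (0-based indices):
  low=0, high=7, mid=3: a[3]=9 < 23, so low = 4
  low=4, high=7, mid=5: a[5]=20 < 23, so low = 6
  low=6, high=7, mid=6: a[6]=26 >= 23, so high = 6
Now low = high = 6, so the insertion index is 6.
Final answer: 6


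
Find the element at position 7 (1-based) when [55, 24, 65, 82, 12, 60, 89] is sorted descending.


Sort descending: [89, 82, 65, 60, 55, 24, 12]
The 7th element (1-indexed) is at index 6.
Value = 12
Final answer: 12


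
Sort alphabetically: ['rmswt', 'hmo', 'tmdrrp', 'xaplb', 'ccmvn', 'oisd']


Compare strings character by character (the first differing letter decides):
  'ccmvn' < 'hmo' since 'c' < 'h' at position 1
  'hmo' < 'oisd' since 'h' < 'o' at position 1
  'oisd' < 'rmswt' since 'o' < 'r' at position 1
  'rmswt' < 'tmdrrp' since 'r' < 't' at position 1
  'tmdrrp' < 'xaplb' since 't' < 'x' at position 1
Chaining these comparisons gives the alphabetical order.
Final answer: ['ccmvn', 'hmo', 'oisd', 'rmswt', 'tmdrrp', 'xaplb']


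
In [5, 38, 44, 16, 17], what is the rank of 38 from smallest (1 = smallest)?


Sort ascending: [5, 16, 17, 38, 44]
Find 38 in the sorted list.
38 is at position 4 (1-indexed).
Final answer: 4


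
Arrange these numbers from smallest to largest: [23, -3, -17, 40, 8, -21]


Original list: [23, -3, -17, 40, 8, -21]
Repeatedly take the smallest remaining element:
  Remaining [23, -3, -17, 40, 8, -21] -> smallest is -21
  Remaining [23, -3, -17, 40, 8] -> smallest is -17
  Remaining [23, -3, 40, 8] -> smallest is -3
  Remaining [23, 40, 8] -> smallest is 8
  Remaining [23, 40] -> smallest is 23
  Remaining [40] -> smallest is 40
Collecting the picks in order gives the sorted list.
Final answer: [-21, -17, -3, 8, 23, 40]


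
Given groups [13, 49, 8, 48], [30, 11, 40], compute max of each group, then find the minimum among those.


Find max of each group:
  Group 1: [13, 49, 8, 48] -> max = 49
  Group 2: [30, 11, 40] -> max = 40
Maxes: [49, 40]
Minimum of maxes = 40
Final answer: 40


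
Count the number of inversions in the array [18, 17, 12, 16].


For each element, count the later elements that are smaller than it:
  18 (index 0): smaller elements after it = [17, 12, 16] -> 3
  17 (index 1): smaller elements after it = [12, 16] -> 2
  12 (index 2): smaller elements after it = [] -> 0
Total inversions = 3 + 2 + 0 = 5
Final answer: 5


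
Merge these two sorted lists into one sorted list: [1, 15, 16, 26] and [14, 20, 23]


List A: [1, 15, 16, 26]
List B: [14, 20, 23]
Repeatedly compare the front elements and take the smaller:
  1 vs 14 -> take 1
  15 vs 14 -> take 14
  15 vs 20 -> take 15
  16 vs 20 -> take 16
  26 vs 20 -> take 20
  26 vs 23 -> take 23
  B is exhausted; append the rest of A: [26]
Final answer: [1, 14, 15, 16, 20, 23, 26]


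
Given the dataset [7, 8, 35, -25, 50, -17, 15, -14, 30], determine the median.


First, sort the list: [-25, -17, -14, 7, 8, 15, 30, 35, 50]
The list has 9 elements (odd count).
The middle index is 4 (0-based), and the element there is 8.
Final answer: 8


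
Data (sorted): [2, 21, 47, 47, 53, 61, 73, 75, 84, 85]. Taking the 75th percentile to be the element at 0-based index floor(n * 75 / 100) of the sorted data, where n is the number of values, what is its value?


The dataset has n = 10 elements.
Index = floor(10 * 75 / 100) = floor(750 / 100) = floor(7.5) = 7
Counting from index 0 in the sorted data, the element at index 7 is 75.
Final answer: 75


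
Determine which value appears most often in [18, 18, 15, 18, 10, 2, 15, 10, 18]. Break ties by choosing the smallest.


Count the frequency of each value:
  2 appears 1 time(s)
  10 appears 2 time(s)
  15 appears 2 time(s)
  18 appears 4 time(s)
Maximum frequency is 4.
Only 18 reaches that frequency, so it is the mode.
Final answer: 18


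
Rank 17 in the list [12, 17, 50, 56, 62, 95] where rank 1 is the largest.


Sort descending: [95, 62, 56, 50, 17, 12]
Find 17 in the sorted list.
17 is at position 5.
Final answer: 5


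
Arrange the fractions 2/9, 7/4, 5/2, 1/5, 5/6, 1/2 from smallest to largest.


Convert to decimal for comparison:
  2/9 = 0.2222
  7/4 = 1.75
  5/2 = 2.5
  1/5 = 0.2
  5/6 = 0.8333
  1/2 = 0.5
Decimals in increasing order: 0.2 < 0.2222 < 0.5 < 0.8333 < 1.75 < 2.5
Writing each back as its fraction gives the sorted order.
Final answer: 1/5, 2/9, 1/2, 5/6, 7/4, 5/2


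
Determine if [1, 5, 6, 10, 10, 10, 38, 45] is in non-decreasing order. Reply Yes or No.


Check consecutive pairs:
  1 <= 5? True
  5 <= 6? True
  6 <= 10? True
  10 <= 10? True
  10 <= 10? True
  10 <= 38? True
  38 <= 45? True
Every consecutive pair is in order, so the list is non-decreasing.
Final answer: Yes


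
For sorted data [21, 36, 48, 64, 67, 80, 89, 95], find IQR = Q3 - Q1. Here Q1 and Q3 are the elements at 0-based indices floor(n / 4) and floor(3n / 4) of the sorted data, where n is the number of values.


The data has n = 8 elements.
Q1 index = floor(8 / 4) = floor(2) = 2; Q3 index = floor(3 * 8 / 4) = floor(6) = 6
Q1 = element at index 2 = 48
Q3 = element at index 6 = 89
IQR = 89 - 48 = 41
Final answer: 41


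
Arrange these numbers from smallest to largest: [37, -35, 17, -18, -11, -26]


Original list: [37, -35, 17, -18, -11, -26]
Repeatedly take the smallest remaining element:
  Remaining [37, -35, 17, -18, -11, -26] -> smallest is -35
  Remaining [37, 17, -18, -11, -26] -> smallest is -26
  Remaining [37, 17, -18, -11] -> smallest is -18
  Remaining [37, 17, -11] -> smallest is -11
  Remaining [37, 17] -> smallest is 17
  Remaining [37] -> smallest is 37
Collecting the picks in order gives the sorted list.
Final answer: [-35, -26, -18, -11, 17, 37]


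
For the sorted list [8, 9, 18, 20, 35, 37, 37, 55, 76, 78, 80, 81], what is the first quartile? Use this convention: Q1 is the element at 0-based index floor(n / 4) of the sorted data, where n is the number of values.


The list has n = 12 elements.
Q1 index = floor(12 / 4) = floor(3) = 3
Counting from index 0 in the sorted data, the element at index 3 is 20.
Final answer: 20


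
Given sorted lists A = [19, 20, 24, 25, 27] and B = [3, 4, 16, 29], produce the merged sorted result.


List A: [19, 20, 24, 25, 27]
List B: [3, 4, 16, 29]
Repeatedly compare the front elements and take the smaller:
  19 vs 3 -> take 3
  19 vs 4 -> take 4
  19 vs 16 -> take 16
  19 vs 29 -> take 19
  20 vs 29 -> take 20
  24 vs 29 -> take 24
  25 vs 29 -> take 25
  27 vs 29 -> take 27
  A is exhausted; append the rest of B: [29]
Final answer: [3, 4, 16, 19, 20, 24, 25, 27, 29]


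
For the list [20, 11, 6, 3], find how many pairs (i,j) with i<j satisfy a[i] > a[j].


For each element, count the later elements that are smaller than it:
  20 (index 0): smaller elements after it = [11, 6, 3] -> 3
  11 (index 1): smaller elements after it = [6, 3] -> 2
  6 (index 2): smaller elements after it = [3] -> 1
Total inversions = 3 + 2 + 1 = 6
Final answer: 6


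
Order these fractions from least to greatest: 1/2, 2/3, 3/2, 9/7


Convert to decimal for comparison:
  1/2 = 0.5
  2/3 = 0.6667
  3/2 = 1.5
  9/7 = 1.2857
Decimals in increasing order: 0.5 < 0.6667 < 1.2857 < 1.5
Writing each back as its fraction gives the sorted order.
Final answer: 1/2, 2/3, 9/7, 3/2


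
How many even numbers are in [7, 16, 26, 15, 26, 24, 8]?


Check each element:
  7 is odd
  16 is even
  26 is even
  15 is odd
  26 is even
  24 is even
  8 is even
Evens: [16, 26, 26, 24, 8]
Count of evens = 5
Final answer: 5


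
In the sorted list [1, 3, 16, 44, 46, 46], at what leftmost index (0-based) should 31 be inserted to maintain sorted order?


List is sorted: [1, 3, 16, 44, 46, 46]
We need the leftmost position where 31 can be inserted, i.e. the first index whose element is >= 31 (or the end of the list if none is).
Binary search with low=0, high=6 (0-based indices):
  low=0, high=6, mid=3: a[3]=44 >= 31, so high = 3
  low=0, high=3, mid=1: a[1]=3 < 31, so low = 2
  low=2, high=3, mid=2: a[2]=16 < 31, so low = 3
Now low = high = 3, so the insertion index is 3.
Final answer: 3


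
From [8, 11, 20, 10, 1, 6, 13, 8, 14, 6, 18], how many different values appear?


List all unique values:
Distinct values: [1, 6, 8, 10, 11, 13, 14, 18, 20]
Count = 9
Final answer: 9


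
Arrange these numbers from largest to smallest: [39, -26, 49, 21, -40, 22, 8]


Original list: [39, -26, 49, 21, -40, 22, 8]
Repeatedly take the largest remaining element:
  Remaining [39, -26, 49, 21, -40, 22, 8] -> largest is 49
  Remaining [39, -26, 21, -40, 22, 8] -> largest is 39
  Remaining [-26, 21, -40, 22, 8] -> largest is 22
  Remaining [-26, 21, -40, 8] -> largest is 21
  Remaining [-26, -40, 8] -> largest is 8
  Remaining [-26, -40] -> largest is -26
  Remaining [-40] -> largest is -40
Collecting the picks in order gives the descending list.
Final answer: [49, 39, 22, 21, 8, -26, -40]


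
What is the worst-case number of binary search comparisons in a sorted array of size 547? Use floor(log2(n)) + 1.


Binary search halves the search space each step.
Maximum comparisons = floor(log2(547)) + 1
log2(547) = 9.0954
floor(log2(547)) = 9, so 9 + 1 = 10
Final answer: 10


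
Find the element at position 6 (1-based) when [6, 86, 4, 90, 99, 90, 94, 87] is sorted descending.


Sort descending: [99, 94, 90, 90, 87, 86, 6, 4]
The 6th element (1-indexed) is at index 5.
Value = 86
Final answer: 86


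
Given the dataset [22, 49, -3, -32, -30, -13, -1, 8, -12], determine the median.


First, sort the list: [-32, -30, -13, -12, -3, -1, 8, 22, 49]
The list has 9 elements (odd count).
The middle index is 4 (0-based), and the element there is -3.
Final answer: -3


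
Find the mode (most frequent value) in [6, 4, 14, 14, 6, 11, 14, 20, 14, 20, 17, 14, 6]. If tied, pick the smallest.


Count the frequency of each value:
  4 appears 1 time(s)
  6 appears 3 time(s)
  11 appears 1 time(s)
  14 appears 5 time(s)
  17 appears 1 time(s)
  20 appears 2 time(s)
Maximum frequency is 5.
Only 14 reaches that frequency, so it is the mode.
Final answer: 14


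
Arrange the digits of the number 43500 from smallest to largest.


The number 43500 has digits: 4, 3, 5, 0, 0
Sorted: 0, 0, 3, 4, 5
Joining the sorted digits gives the result.
Final answer: 00345


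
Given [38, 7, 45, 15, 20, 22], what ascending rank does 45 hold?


Sort ascending: [7, 15, 20, 22, 38, 45]
Find 45 in the sorted list.
45 is at position 6 (1-indexed).
Final answer: 6


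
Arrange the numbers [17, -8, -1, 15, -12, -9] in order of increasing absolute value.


Compute absolute values:
  |17| = 17
  |-8| = 8
  |-1| = 1
  |15| = 15
  |-12| = 12
  |-9| = 9
Absolute values in increasing order: 1 < 8 < 9 < 12 < 15 < 17
Listing the original numbers in that order gives the answer.
Final answer: [-1, -8, -9, -12, 15, 17]


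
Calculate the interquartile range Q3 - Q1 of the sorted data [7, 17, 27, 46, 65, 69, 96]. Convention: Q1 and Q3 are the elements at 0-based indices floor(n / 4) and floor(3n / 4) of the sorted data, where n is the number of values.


The data has n = 7 elements.
Q1 index = floor(7 / 4) = floor(1.75) = 1; Q3 index = floor(3 * 7 / 4) = floor(5.25) = 5
Q1 = element at index 1 = 17
Q3 = element at index 5 = 69
IQR = 69 - 17 = 52
Final answer: 52


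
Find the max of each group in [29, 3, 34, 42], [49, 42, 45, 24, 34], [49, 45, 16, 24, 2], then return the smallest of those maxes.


Find max of each group:
  Group 1: [29, 3, 34, 42] -> max = 42
  Group 2: [49, 42, 45, 24, 34] -> max = 49
  Group 3: [49, 45, 16, 24, 2] -> max = 49
Maxes: [42, 49, 49]
Minimum of maxes = 42
Final answer: 42


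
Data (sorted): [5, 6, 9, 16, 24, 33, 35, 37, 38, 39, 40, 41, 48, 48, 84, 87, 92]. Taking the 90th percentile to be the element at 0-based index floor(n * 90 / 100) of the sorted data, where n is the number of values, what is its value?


The dataset has n = 17 elements.
Index = floor(17 * 90 / 100) = floor(1530 / 100) = floor(15.3) = 15
Counting from index 0 in the sorted data, the element at index 15 is 87.
Final answer: 87


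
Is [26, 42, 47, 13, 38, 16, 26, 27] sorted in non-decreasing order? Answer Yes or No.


Check consecutive pairs:
  26 <= 42? True
  42 <= 47? True
  47 <= 13? False
  13 <= 38? True
  38 <= 16? False
  16 <= 26? True
  26 <= 27? True
2 consecutive pair(s) are out of order, so the list is not sorted.
Final answer: No


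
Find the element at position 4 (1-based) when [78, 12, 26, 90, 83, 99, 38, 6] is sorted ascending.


Sort ascending: [6, 12, 26, 38, 78, 83, 90, 99]
The 4th element (1-indexed) is at index 3.
Value = 38
Final answer: 38


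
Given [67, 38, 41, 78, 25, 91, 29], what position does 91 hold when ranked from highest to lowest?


Sort descending: [91, 78, 67, 41, 38, 29, 25]
Find 91 in the sorted list.
91 is at position 1.
Final answer: 1


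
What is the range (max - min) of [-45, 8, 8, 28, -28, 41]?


Maximum value: 41
Minimum value: -45
Range = 41 - (-45) = 86
Final answer: 86


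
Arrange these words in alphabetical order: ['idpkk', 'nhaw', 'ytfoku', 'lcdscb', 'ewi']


Compare strings character by character (the first differing letter decides):
  'ewi' < 'idpkk' since 'e' < 'i' at position 1
  'idpkk' < 'lcdscb' since 'i' < 'l' at position 1
  'lcdscb' < 'nhaw' since 'l' < 'n' at position 1
  'nhaw' < 'ytfoku' since 'n' < 'y' at position 1
Chaining these comparisons gives the alphabetical order.
Final answer: ['ewi', 'idpkk', 'lcdscb', 'nhaw', 'ytfoku']


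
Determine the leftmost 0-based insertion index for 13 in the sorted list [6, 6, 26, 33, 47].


List is sorted: [6, 6, 26, 33, 47]
We need the leftmost position where 13 can be inserted, i.e. the first index whose element is >= 13 (or the end of the list if none is).
Binary search with low=0, high=5 (0-based indices):
  low=0, high=5, mid=2: a[2]=26 >= 13, so high = 2
  low=0, high=2, mid=1: a[1]=6 < 13, so low = 2
Now low = high = 2, so the insertion index is 2.
Final answer: 2


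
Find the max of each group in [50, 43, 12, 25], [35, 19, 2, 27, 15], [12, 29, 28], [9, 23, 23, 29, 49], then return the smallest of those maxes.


Find max of each group:
  Group 1: [50, 43, 12, 25] -> max = 50
  Group 2: [35, 19, 2, 27, 15] -> max = 35
  Group 3: [12, 29, 28] -> max = 29
  Group 4: [9, 23, 23, 29, 49] -> max = 49
Maxes: [50, 35, 29, 49]
Minimum of maxes = 29
Final answer: 29


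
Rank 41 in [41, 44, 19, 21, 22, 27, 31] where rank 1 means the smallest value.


Sort ascending: [19, 21, 22, 27, 31, 41, 44]
Find 41 in the sorted list.
41 is at position 6 (1-indexed).
Final answer: 6


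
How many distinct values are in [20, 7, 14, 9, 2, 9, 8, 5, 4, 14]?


List all unique values:
Distinct values: [2, 4, 5, 7, 8, 9, 14, 20]
Count = 8
Final answer: 8


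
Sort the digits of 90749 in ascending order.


The number 90749 has digits: 9, 0, 7, 4, 9
Sorted: 0, 4, 7, 9, 9
Joining the sorted digits gives the result.
Final answer: 04799


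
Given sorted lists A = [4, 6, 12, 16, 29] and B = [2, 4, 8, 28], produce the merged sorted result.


List A: [4, 6, 12, 16, 29]
List B: [2, 4, 8, 28]
Repeatedly compare the front elements and take the smaller:
  4 vs 2 -> take 2
  4 vs 4 -> take 4
  6 vs 4 -> take 4
  6 vs 8 -> take 6
  12 vs 8 -> take 8
  12 vs 28 -> take 12
  16 vs 28 -> take 16
  29 vs 28 -> take 28
  B is exhausted; append the rest of A: [29]
Final answer: [2, 4, 4, 6, 8, 12, 16, 28, 29]


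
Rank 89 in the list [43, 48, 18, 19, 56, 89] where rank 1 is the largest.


Sort descending: [89, 56, 48, 43, 19, 18]
Find 89 in the sorted list.
89 is at position 1.
Final answer: 1


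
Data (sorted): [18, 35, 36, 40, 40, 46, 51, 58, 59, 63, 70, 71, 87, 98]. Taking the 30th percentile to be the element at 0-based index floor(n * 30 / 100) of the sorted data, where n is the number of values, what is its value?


The dataset has n = 14 elements.
Index = floor(14 * 30 / 100) = floor(420 / 100) = floor(4.2) = 4
Counting from index 0 in the sorted data, the element at index 4 is 40.
Final answer: 40


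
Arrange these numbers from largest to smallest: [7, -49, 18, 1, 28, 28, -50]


Original list: [7, -49, 18, 1, 28, 28, -50]
Repeatedly take the largest remaining element:
  Remaining [7, -49, 18, 1, 28, 28, -50] -> largest is 28
  Remaining [7, -49, 18, 1, 28, -50] -> largest is 28
  Remaining [7, -49, 18, 1, -50] -> largest is 18
  Remaining [7, -49, 1, -50] -> largest is 7
  Remaining [-49, 1, -50] -> largest is 1
  Remaining [-49, -50] -> largest is -49
  Remaining [-50] -> largest is -50
Collecting the picks in order gives the descending list.
Final answer: [28, 28, 18, 7, 1, -49, -50]


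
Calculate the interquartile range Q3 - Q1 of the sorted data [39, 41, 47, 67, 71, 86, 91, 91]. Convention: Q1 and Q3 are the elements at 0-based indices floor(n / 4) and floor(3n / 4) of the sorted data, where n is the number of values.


The data has n = 8 elements.
Q1 index = floor(8 / 4) = floor(2) = 2; Q3 index = floor(3 * 8 / 4) = floor(6) = 6
Q1 = element at index 2 = 47
Q3 = element at index 6 = 91
IQR = 91 - 47 = 44
Final answer: 44


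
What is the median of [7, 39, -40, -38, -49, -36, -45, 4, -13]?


First, sort the list: [-49, -45, -40, -38, -36, -13, 4, 7, 39]
The list has 9 elements (odd count).
The middle index is 4 (0-based), and the element there is -36.
Final answer: -36


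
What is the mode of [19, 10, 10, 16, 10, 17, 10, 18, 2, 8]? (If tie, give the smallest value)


Count the frequency of each value:
  2 appears 1 time(s)
  8 appears 1 time(s)
  10 appears 4 time(s)
  16 appears 1 time(s)
  17 appears 1 time(s)
  18 appears 1 time(s)
  19 appears 1 time(s)
Maximum frequency is 4.
Only 10 reaches that frequency, so it is the mode.
Final answer: 10


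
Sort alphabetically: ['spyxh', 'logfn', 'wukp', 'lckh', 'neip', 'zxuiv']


Compare strings character by character (the first differing letter decides):
  'lckh' < 'logfn' since 'c' < 'o' at position 2
  'logfn' < 'neip' since 'l' < 'n' at position 1
  'neip' < 'spyxh' since 'n' < 's' at position 1
  'spyxh' < 'wukp' since 's' < 'w' at position 1
  'wukp' < 'zxuiv' since 'w' < 'z' at position 1
Chaining these comparisons gives the alphabetical order.
Final answer: ['lckh', 'logfn', 'neip', 'spyxh', 'wukp', 'zxuiv']


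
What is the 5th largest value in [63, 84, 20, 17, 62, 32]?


Sort descending: [84, 63, 62, 32, 20, 17]
The 5th element (1-indexed) is at index 4.
Value = 20
Final answer: 20


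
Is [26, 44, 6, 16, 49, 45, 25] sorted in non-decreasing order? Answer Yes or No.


Check consecutive pairs:
  26 <= 44? True
  44 <= 6? False
  6 <= 16? True
  16 <= 49? True
  49 <= 45? False
  45 <= 25? False
3 consecutive pair(s) are out of order, so the list is not sorted.
Final answer: No


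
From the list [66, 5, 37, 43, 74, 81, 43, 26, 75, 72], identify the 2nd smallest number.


Sort ascending: [5, 26, 37, 43, 43, 66, 72, 74, 75, 81]
The 2nd element (1-indexed) is at index 1.
Value = 26
Final answer: 26


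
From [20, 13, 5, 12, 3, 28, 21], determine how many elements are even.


Check each element:
  20 is even
  13 is odd
  5 is odd
  12 is even
  3 is odd
  28 is even
  21 is odd
Evens: [20, 12, 28]
Count of evens = 3
Final answer: 3


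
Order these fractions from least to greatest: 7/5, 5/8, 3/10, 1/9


Convert to decimal for comparison:
  7/5 = 1.4
  5/8 = 0.625
  3/10 = 0.3
  1/9 = 0.1111
Decimals in increasing order: 0.1111 < 0.3 < 0.625 < 1.4
Writing each back as its fraction gives the sorted order.
Final answer: 1/9, 3/10, 5/8, 7/5


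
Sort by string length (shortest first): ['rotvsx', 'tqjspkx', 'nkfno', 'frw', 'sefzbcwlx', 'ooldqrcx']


Compute lengths:
  'rotvsx' has length 6
  'tqjspkx' has length 7
  'nkfno' has length 5
  'frw' has length 3
  'sefzbcwlx' has length 9
  'ooldqrcx' has length 8
Lengths in increasing order: 3 < 5 < 6 < 7 < 8 < 9
Listing the words in that order gives the answer.
Final answer: ['frw', 'nkfno', 'rotvsx', 'tqjspkx', 'ooldqrcx', 'sefzbcwlx']


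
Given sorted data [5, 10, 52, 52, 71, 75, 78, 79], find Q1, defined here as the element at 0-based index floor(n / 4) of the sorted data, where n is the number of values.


The list has n = 8 elements.
Q1 index = floor(8 / 4) = floor(2) = 2
Counting from index 0 in the sorted data, the element at index 2 is 52.
Final answer: 52


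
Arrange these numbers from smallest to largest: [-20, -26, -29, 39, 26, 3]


Original list: [-20, -26, -29, 39, 26, 3]
Repeatedly take the smallest remaining element:
  Remaining [-20, -26, -29, 39, 26, 3] -> smallest is -29
  Remaining [-20, -26, 39, 26, 3] -> smallest is -26
  Remaining [-20, 39, 26, 3] -> smallest is -20
  Remaining [39, 26, 3] -> smallest is 3
  Remaining [39, 26] -> smallest is 26
  Remaining [39] -> smallest is 39
Collecting the picks in order gives the sorted list.
Final answer: [-29, -26, -20, 3, 26, 39]


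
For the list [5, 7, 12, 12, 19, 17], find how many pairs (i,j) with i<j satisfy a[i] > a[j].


For each element, count the later elements that are smaller than it:
  5 (index 0): smaller elements after it = [] -> 0
  7 (index 1): smaller elements after it = [] -> 0
  12 (index 2): smaller elements after it = [] -> 0
  12 (index 3): smaller elements after it = [] -> 0
  19 (index 4): smaller elements after it = [17] -> 1
Total inversions = 0 + 0 + 0 + 0 + 1 = 1
Final answer: 1


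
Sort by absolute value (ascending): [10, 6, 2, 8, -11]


Compute absolute values:
  |10| = 10
  |6| = 6
  |2| = 2
  |8| = 8
  |-11| = 11
Absolute values in increasing order: 2 < 6 < 8 < 10 < 11
Listing the original numbers in that order gives the answer.
Final answer: [2, 6, 8, 10, -11]


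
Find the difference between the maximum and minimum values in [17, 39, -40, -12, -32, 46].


Maximum value: 46
Minimum value: -40
Range = 46 - (-40) = 86
Final answer: 86


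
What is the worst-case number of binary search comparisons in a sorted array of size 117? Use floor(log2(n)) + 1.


Binary search halves the search space each step.
Maximum comparisons = floor(log2(117)) + 1
log2(117) = 6.8704
floor(log2(117)) = 6, so 6 + 1 = 7
Final answer: 7


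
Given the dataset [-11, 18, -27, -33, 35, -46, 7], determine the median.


First, sort the list: [-46, -33, -27, -11, 7, 18, 35]
The list has 7 elements (odd count).
The middle index is 3 (0-based), and the element there is -11.
Final answer: -11


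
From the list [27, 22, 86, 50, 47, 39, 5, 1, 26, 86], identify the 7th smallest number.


Sort ascending: [1, 5, 22, 26, 27, 39, 47, 50, 86, 86]
The 7th element (1-indexed) is at index 6.
Value = 47
Final answer: 47


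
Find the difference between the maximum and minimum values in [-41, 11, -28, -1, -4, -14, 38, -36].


Maximum value: 38
Minimum value: -41
Range = 38 - (-41) = 79
Final answer: 79


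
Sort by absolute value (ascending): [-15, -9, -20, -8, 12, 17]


Compute absolute values:
  |-15| = 15
  |-9| = 9
  |-20| = 20
  |-8| = 8
  |12| = 12
  |17| = 17
Absolute values in increasing order: 8 < 9 < 12 < 15 < 17 < 20
Listing the original numbers in that order gives the answer.
Final answer: [-8, -9, 12, -15, 17, -20]


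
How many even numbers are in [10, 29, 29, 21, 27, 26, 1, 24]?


Check each element:
  10 is even
  29 is odd
  29 is odd
  21 is odd
  27 is odd
  26 is even
  1 is odd
  24 is even
Evens: [10, 26, 24]
Count of evens = 3
Final answer: 3


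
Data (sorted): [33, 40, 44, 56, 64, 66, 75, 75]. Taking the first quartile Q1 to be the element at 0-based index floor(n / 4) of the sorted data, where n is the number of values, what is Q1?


The list has n = 8 elements.
Q1 index = floor(8 / 4) = floor(2) = 2
Counting from index 0 in the sorted data, the element at index 2 is 44.
Final answer: 44


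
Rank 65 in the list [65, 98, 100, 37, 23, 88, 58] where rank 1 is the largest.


Sort descending: [100, 98, 88, 65, 58, 37, 23]
Find 65 in the sorted list.
65 is at position 4.
Final answer: 4


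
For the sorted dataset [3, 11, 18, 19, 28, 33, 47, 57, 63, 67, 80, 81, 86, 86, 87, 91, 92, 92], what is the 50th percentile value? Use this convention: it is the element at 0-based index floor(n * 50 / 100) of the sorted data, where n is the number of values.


The dataset has n = 18 elements.
Index = floor(18 * 50 / 100) = floor(900 / 100) = floor(9) = 9
Counting from index 0 in the sorted data, the element at index 9 is 67.
Final answer: 67


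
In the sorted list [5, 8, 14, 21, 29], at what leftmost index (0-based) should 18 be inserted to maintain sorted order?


List is sorted: [5, 8, 14, 21, 29]
We need the leftmost position where 18 can be inserted, i.e. the first index whose element is >= 18 (or the end of the list if none is).
Binary search with low=0, high=5 (0-based indices):
  low=0, high=5, mid=2: a[2]=14 < 18, so low = 3
  low=3, high=5, mid=4: a[4]=29 >= 18, so high = 4
  low=3, high=4, mid=3: a[3]=21 >= 18, so high = 3
Now low = high = 3, so the insertion index is 3.
Final answer: 3


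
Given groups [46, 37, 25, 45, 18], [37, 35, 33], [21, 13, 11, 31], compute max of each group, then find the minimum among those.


Find max of each group:
  Group 1: [46, 37, 25, 45, 18] -> max = 46
  Group 2: [37, 35, 33] -> max = 37
  Group 3: [21, 13, 11, 31] -> max = 31
Maxes: [46, 37, 31]
Minimum of maxes = 31
Final answer: 31


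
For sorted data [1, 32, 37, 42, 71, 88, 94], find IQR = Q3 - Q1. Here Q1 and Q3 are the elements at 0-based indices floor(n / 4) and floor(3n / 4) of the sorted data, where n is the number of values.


The data has n = 7 elements.
Q1 index = floor(7 / 4) = floor(1.75) = 1; Q3 index = floor(3 * 7 / 4) = floor(5.25) = 5
Q1 = element at index 1 = 32
Q3 = element at index 5 = 88
IQR = 88 - 32 = 56
Final answer: 56


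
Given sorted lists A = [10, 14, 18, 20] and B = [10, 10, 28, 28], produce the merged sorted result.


List A: [10, 14, 18, 20]
List B: [10, 10, 28, 28]
Repeatedly compare the front elements and take the smaller:
  10 vs 10 -> take 10
  14 vs 10 -> take 10
  14 vs 10 -> take 10
  14 vs 28 -> take 14
  18 vs 28 -> take 18
  20 vs 28 -> take 20
  A is exhausted; append the rest of B: [28, 28]
Final answer: [10, 10, 10, 14, 18, 20, 28, 28]


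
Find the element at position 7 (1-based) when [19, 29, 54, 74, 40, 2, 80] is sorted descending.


Sort descending: [80, 74, 54, 40, 29, 19, 2]
The 7th element (1-indexed) is at index 6.
Value = 2
Final answer: 2


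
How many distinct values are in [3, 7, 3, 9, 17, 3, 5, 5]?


List all unique values:
Distinct values: [3, 5, 7, 9, 17]
Count = 5
Final answer: 5


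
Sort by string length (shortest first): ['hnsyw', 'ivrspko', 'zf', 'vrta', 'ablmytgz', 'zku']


Compute lengths:
  'hnsyw' has length 5
  'ivrspko' has length 7
  'zf' has length 2
  'vrta' has length 4
  'ablmytgz' has length 8
  'zku' has length 3
Lengths in increasing order: 2 < 3 < 4 < 5 < 7 < 8
Listing the words in that order gives the answer.
Final answer: ['zf', 'zku', 'vrta', 'hnsyw', 'ivrspko', 'ablmytgz']


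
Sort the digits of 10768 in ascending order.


The number 10768 has digits: 1, 0, 7, 6, 8
Sorted: 0, 1, 6, 7, 8
Joining the sorted digits gives the result.
Final answer: 01678


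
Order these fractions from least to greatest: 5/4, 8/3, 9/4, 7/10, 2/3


Convert to decimal for comparison:
  5/4 = 1.25
  8/3 = 2.6667
  9/4 = 2.25
  7/10 = 0.7
  2/3 = 0.6667
Decimals in increasing order: 0.6667 < 0.7 < 1.25 < 2.25 < 2.6667
Writing each back as its fraction gives the sorted order.
Final answer: 2/3, 7/10, 5/4, 9/4, 8/3


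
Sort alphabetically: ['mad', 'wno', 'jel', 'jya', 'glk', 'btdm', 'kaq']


Compare strings character by character (the first differing letter decides):
  'btdm' < 'glk' since 'b' < 'g' at position 1
  'glk' < 'jel' since 'g' < 'j' at position 1
  'jel' < 'jya' since 'e' < 'y' at position 2
  'jya' < 'kaq' since 'j' < 'k' at position 1
  'kaq' < 'mad' since 'k' < 'm' at position 1
  'mad' < 'wno' since 'm' < 'w' at position 1
Chaining these comparisons gives the alphabetical order.
Final answer: ['btdm', 'glk', 'jel', 'jya', 'kaq', 'mad', 'wno']


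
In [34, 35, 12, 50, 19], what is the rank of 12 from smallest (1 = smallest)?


Sort ascending: [12, 19, 34, 35, 50]
Find 12 in the sorted list.
12 is at position 1 (1-indexed).
Final answer: 1
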